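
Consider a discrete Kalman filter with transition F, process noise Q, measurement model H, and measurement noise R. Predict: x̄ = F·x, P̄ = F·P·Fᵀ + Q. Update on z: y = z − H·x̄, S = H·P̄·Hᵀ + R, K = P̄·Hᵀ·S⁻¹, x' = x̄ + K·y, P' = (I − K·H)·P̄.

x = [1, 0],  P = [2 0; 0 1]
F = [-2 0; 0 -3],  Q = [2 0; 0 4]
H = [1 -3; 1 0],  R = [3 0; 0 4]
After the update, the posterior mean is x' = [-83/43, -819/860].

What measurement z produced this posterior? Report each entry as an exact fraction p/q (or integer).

z = [1, -2]

x̄ = F·x = [-2, 0]
P̄ = F·P·Fᵀ + Q = [10 0; 0 13]
S = H·P̄·Hᵀ + R = [130 10; 10 14]
K = P̄·Hᵀ·S⁻¹ = [1/43 30/43; -273/860 39/172]
x' − x̄ = [3/43, -819/860] = K·y
y = (KᵀK)⁻¹·Kᵀ·(x' − x̄) = [3, 0]
z = y + H·x̄ = [3, 0] + [-2, -2] = [1, -2]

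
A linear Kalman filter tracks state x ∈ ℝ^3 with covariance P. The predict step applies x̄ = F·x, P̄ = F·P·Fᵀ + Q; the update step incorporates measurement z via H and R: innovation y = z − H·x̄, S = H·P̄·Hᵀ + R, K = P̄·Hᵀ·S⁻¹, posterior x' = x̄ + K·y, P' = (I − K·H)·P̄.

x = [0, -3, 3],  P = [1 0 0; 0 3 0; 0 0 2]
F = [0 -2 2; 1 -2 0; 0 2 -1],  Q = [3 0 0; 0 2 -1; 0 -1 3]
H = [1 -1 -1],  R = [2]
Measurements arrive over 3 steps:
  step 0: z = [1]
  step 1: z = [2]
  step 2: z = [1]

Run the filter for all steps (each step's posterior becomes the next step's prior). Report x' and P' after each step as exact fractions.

step 0: x' = [30/13, 94/39, -71/39], P' = [56/13 66/13 -28/13; 66/13 485/39 -307/39; -28/13 -307/39 263/39]
step 1: x' = [23409/9767, 23939/9767, -18926/9767], P' = [38846/9767 32779/9767 -8471/9767; 32779/9767 65971/9767 -39838/9767; -8471/9767 -39838/9767 42853/9767]
step 2: x' = [2030578/1426541, 2478569/1426541, -1598868/1426541], P' = [5536256/1426541 4485914/1426541 -1012024/1426541; 4485914/1426541 9085416/1426541 -5457274/1426541; -1012024/1426541 -5457274/1426541 6054670/1426541]

step 0: x̄ = F·x = [12, 6, -9]
step 0: P̄ = F·P·Fᵀ + Q = [23 12 -16; 12 15 -13; -16 -13 17]
step 0: y = z − H·x̄ = [-14]
step 0: S = H·P̄·Hᵀ + R = [39]
step 0: K = P̄·Hᵀ·S⁻¹ = [9/13; 10/39; -20/39]
step 0: x' = x̄ + K·y = [30/13, 94/39, -71/39]
step 0: P' = (I − K·H)·P̄ = [56/13 66/13 -28/13; 66/13 485/39 -307/39; -28/13 -307/39 263/39]
step 1: x̄ = F·x = [-110/13, -98/39, 259/39]
step 1: P̄ = F·P·Fᵀ + Q = [1855/13 868/13 -1436/13; 868/13 1394/39 -2113/39; -1436/13 -2113/39 3548/39]
step 1: y = z − H·x̄ = [569/39]
step 1: S = H·P̄·Hᵀ + R = [9767/39]
step 1: K = P̄·Hᵀ·S⁻¹ = [7269/9767; 3323/9767; -5743/9767]
step 1: x' = x̄ + K·y = [23409/9767, 23939/9767, -18926/9767]
step 1: P' = (I − K·H)·P̄ = [38846/9767 32779/9767 -8471/9767; 32779/9767 65971/9767 -39838/9767; -8471/9767 -39838/9767 42853/9767]
step 2: x̄ = F·x = [-85730/9767, -24469/9767, 66804/9767]
step 2: P̄ = F·P·Fᵀ + Q = [783301/9767 340736/9767 -588618/9767; 340736/9767 191148/9767 -279298/9767; -588618/9767 -279298/9767 495390/9767]
step 2: y = z − H·x̄ = [137832/9767]
step 2: S = H·P̄·Hᵀ + R = [1426541/9767]
step 2: K = P̄·Hᵀ·S⁻¹ = [1031183/1426541; 428886/1426541; -804710/1426541]
step 2: x' = x̄ + K·y = [2030578/1426541, 2478569/1426541, -1598868/1426541]
step 2: P' = (I − K·H)·P̄ = [5536256/1426541 4485914/1426541 -1012024/1426541; 4485914/1426541 9085416/1426541 -5457274/1426541; -1012024/1426541 -5457274/1426541 6054670/1426541]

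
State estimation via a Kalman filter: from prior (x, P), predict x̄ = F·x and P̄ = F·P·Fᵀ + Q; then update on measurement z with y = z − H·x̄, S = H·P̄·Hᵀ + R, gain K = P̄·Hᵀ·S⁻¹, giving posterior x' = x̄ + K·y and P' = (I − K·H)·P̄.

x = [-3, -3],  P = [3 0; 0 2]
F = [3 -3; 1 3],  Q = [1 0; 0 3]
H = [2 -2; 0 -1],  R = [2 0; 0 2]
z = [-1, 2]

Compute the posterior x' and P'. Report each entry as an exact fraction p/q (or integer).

x' = [-7955/2424, -1123/404]
P' = [5207/2424 679/404; 679/404 345/202]

x̄ = F·x = [0, -12]
P̄ = F·P·Fᵀ + Q = [46 -9; -9 24]
y = z − H·x̄ = [-25, -10]
S = H·P̄·Hᵀ + R = [354 66; 66 26]
K = P̄·Hᵀ·S⁻¹ = [1133/2424 -679/808; -11/404 -345/404]
x' = x̄ + K·y = [-7955/2424, -1123/404]
P' = (I − K·H)·P̄ = [5207/2424 679/404; 679/404 345/202]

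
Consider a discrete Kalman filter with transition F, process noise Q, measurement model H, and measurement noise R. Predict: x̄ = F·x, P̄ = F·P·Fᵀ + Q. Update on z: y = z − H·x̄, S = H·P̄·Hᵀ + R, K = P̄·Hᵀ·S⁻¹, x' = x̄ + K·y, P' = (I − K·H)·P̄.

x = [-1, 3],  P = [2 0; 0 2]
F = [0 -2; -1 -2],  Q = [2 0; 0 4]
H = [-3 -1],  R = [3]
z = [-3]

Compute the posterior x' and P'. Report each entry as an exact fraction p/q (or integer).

x' = [58/155, 213/155]
P' = [106/155 -204/155; -204/155 726/155]

x̄ = F·x = [-6, -5]
P̄ = F·P·Fᵀ + Q = [10 8; 8 14]
y = z − H·x̄ = [-26]
S = H·P̄·Hᵀ + R = [155]
K = P̄·Hᵀ·S⁻¹ = [-38/155; -38/155]
x' = x̄ + K·y = [58/155, 213/155]
P' = (I − K·H)·P̄ = [106/155 -204/155; -204/155 726/155]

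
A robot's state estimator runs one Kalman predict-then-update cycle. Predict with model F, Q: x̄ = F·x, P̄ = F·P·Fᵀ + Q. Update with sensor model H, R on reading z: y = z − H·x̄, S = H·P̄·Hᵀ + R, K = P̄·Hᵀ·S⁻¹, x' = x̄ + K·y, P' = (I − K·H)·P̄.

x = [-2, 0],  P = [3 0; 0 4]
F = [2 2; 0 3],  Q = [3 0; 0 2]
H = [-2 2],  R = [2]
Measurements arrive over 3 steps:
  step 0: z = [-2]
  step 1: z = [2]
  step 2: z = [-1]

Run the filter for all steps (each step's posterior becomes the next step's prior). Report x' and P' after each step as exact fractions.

step 0: x' = [-102/43, -140/43], P' = [1235/43 1228/43; 1228/43 1242/43]
step 1: x' = [-28990/3013, -25956/3013], P' = [209717/3013 204676/3013; 204676/3013 201120/3013]
step 2: x' = [1679919/475711, 1475594/475711], P' = [34144271/475711 33289252/475711; 33289252/475711 32670582/475711]

step 0: x̄ = F·x = [-4, 0]
step 0: P̄ = F·P·Fᵀ + Q = [31 24; 24 38]
step 0: y = z − H·x̄ = [-10]
step 0: S = H·P̄·Hᵀ + R = [86]
step 0: K = P̄·Hᵀ·S⁻¹ = [-7/43; 14/43]
step 0: x' = x̄ + K·y = [-102/43, -140/43]
step 0: P' = (I − K·H)·P̄ = [1235/43 1228/43; 1228/43 1242/43]
step 1: x̄ = F·x = [-484/43, -420/43]
step 1: P̄ = F·P·Fᵀ + Q = [19861/43 14820/43; 14820/43 11264/43]
step 1: y = z − H·x̄ = [-42/43]
step 1: S = H·P̄·Hᵀ + R = [6026/43]
step 1: K = P̄·Hᵀ·S⁻¹ = [-5041/3013; -3556/3013]
step 1: x' = x̄ + K·y = [-28990/3013, -25956/3013]
step 1: P' = (I − K·H)·P̄ = [209717/3013 204676/3013; 204676/3013 201120/3013]
step 2: x̄ = F·x = [-109892/3013, -77868/3013]
step 2: P̄ = F·P·Fᵀ + Q = [3289795/3013 2434776/3013; 2434776/3013 1816106/3013]
step 2: y = z − H·x̄ = [-67061/3013]
step 2: S = H·P̄·Hᵀ + R = [951422/3013]
step 2: K = P̄·Hᵀ·S⁻¹ = [-855019/475711; -618670/475711]
step 2: x' = x̄ + K·y = [1679919/475711, 1475594/475711]
step 2: P' = (I − K·H)·P̄ = [34144271/475711 33289252/475711; 33289252/475711 32670582/475711]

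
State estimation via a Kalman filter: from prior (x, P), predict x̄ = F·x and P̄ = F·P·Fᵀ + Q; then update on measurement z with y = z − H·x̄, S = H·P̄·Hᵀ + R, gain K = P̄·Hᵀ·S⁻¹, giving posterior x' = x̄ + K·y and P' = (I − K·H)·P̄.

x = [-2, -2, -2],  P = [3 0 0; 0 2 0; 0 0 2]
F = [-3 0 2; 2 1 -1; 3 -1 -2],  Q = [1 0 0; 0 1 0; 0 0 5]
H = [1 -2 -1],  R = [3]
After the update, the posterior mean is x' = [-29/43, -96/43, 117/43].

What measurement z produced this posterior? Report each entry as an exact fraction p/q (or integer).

x̄ = F·x = [2, -4, 0]
P̄ = F·P·Fᵀ + Q = [36 -22 -35; -22 17 20; -35 20 42]
S = H·P̄·Hᵀ + R = [387]
K = P̄·Hᵀ·S⁻¹ = [115/387; -76/387; -13/43]
x' − x̄ = [-115/43, 76/43, 117/43] = K·y
y = (KᵀK)⁻¹·Kᵀ·(x' − x̄) = [-9]
z = y + H·x̄ = [-9] + [10] = [1]

z = [1]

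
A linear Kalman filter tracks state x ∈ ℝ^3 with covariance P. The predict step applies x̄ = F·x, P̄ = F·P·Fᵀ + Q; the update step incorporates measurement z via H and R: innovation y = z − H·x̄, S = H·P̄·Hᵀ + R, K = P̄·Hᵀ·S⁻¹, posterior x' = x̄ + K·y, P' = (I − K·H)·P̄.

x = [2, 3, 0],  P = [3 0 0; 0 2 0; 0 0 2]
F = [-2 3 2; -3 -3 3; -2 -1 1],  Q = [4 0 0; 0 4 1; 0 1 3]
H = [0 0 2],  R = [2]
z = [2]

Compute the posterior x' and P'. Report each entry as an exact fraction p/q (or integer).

x' = [355/39, -89/39, 31/39]
P' = [1438/39 -152/39 10/39; -152/39 691/39 31/39; 10/39 31/39 19/39]

x̄ = F·x = [5, -15, -7]
P̄ = F·P·Fᵀ + Q = [42 12 10; 12 67 31; 10 31 19]
y = z − H·x̄ = [16]
S = H·P̄·Hᵀ + R = [78]
K = P̄·Hᵀ·S⁻¹ = [10/39; 31/39; 19/39]
x' = x̄ + K·y = [355/39, -89/39, 31/39]
P' = (I − K·H)·P̄ = [1438/39 -152/39 10/39; -152/39 691/39 31/39; 10/39 31/39 19/39]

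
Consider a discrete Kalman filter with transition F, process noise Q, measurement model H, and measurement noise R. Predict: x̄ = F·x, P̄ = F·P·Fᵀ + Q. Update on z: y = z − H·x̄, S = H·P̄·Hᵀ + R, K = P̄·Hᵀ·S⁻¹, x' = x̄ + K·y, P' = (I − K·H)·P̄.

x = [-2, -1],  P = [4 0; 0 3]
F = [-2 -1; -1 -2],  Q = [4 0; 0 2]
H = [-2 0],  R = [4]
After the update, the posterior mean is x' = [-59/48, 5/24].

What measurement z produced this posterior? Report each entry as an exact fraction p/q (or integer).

x̄ = F·x = [5, 4]
P̄ = F·P·Fᵀ + Q = [23 14; 14 18]
S = H·P̄·Hᵀ + R = [96]
K = P̄·Hᵀ·S⁻¹ = [-23/48; -7/24]
x' − x̄ = [-299/48, -91/24] = K·y
y = (KᵀK)⁻¹·Kᵀ·(x' − x̄) = [13]
z = y + H·x̄ = [13] + [-10] = [3]

z = [3]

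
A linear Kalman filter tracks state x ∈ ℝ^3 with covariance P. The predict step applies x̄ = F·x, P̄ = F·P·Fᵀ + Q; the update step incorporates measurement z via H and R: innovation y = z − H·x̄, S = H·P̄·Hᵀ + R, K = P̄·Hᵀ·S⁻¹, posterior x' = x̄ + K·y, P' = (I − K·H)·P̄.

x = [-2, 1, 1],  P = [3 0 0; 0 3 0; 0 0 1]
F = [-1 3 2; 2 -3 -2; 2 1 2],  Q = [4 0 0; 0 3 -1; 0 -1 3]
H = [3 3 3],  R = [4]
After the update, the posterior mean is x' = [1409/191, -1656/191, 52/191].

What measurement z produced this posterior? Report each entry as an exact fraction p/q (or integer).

x̄ = F·x = [7, -9, -1]
P̄ = F·P·Fᵀ + Q = [38 -37 7; -37 46 -2; 7 -2 22]
S = H·P̄·Hᵀ + R = [382]
K = P̄·Hᵀ·S⁻¹ = [12/191; 21/382; 81/382]
x' − x̄ = [72/191, 63/191, 243/191] = K·y
y = (KᵀK)⁻¹·Kᵀ·(x' − x̄) = [6]
z = y + H·x̄ = [6] + [-9] = [-3]

z = [-3]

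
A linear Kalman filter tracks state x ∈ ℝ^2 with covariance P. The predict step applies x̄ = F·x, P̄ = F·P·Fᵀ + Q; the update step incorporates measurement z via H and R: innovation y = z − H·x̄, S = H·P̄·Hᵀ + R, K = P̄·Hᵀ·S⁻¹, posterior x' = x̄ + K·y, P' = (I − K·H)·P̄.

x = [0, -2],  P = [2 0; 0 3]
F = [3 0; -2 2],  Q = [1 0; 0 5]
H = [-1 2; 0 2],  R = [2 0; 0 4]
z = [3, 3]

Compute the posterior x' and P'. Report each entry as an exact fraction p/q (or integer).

x̄ = F·x = [0, -4]
P̄ = F·P·Fᵀ + Q = [19 -12; -12 25]
y = z − H·x̄ = [11, 11]
S = H·P̄·Hᵀ + R = [169 124; 124 104]
K = P̄·Hᵀ·S⁻¹ = [-17/25 29/50; 31/275 381/1100]
x' = x̄ + K·y = [-11/10, 21/20]
P' = (I − K·H)·P̄ = [92/25 29/25; 29/25 381/550]

x' = [-11/10, 21/20]
P' = [92/25 29/25; 29/25 381/550]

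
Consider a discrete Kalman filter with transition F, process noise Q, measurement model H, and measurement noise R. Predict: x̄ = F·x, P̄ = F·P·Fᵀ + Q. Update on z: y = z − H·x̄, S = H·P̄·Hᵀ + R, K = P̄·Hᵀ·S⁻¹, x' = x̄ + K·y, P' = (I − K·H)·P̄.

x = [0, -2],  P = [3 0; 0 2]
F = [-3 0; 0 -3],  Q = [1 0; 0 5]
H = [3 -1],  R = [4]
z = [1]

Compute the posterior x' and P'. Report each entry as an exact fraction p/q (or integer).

x̄ = F·x = [0, 6]
P̄ = F·P·Fᵀ + Q = [28 0; 0 23]
y = z − H·x̄ = [7]
S = H·P̄·Hᵀ + R = [279]
K = P̄·Hᵀ·S⁻¹ = [28/93; -23/279]
x' = x̄ + K·y = [196/93, 1513/279]
P' = (I − K·H)·P̄ = [84/31 644/93; 644/93 5888/279]

x' = [196/93, 1513/279]
P' = [84/31 644/93; 644/93 5888/279]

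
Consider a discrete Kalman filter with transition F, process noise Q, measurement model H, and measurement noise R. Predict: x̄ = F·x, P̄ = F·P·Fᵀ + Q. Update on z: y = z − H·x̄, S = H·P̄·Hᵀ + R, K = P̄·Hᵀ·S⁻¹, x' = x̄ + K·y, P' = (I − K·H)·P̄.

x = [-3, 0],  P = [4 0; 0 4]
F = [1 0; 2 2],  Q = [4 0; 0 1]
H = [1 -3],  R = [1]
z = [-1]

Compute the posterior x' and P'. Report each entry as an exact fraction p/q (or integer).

x' = [-259/129, -46/129]
P' = [904/129 304/129; 304/129 233/258]

x̄ = F·x = [-3, -6]
P̄ = F·P·Fᵀ + Q = [8 8; 8 33]
y = z − H·x̄ = [-16]
S = H·P̄·Hᵀ + R = [258]
K = P̄·Hᵀ·S⁻¹ = [-8/129; -91/258]
x' = x̄ + K·y = [-259/129, -46/129]
P' = (I − K·H)·P̄ = [904/129 304/129; 304/129 233/258]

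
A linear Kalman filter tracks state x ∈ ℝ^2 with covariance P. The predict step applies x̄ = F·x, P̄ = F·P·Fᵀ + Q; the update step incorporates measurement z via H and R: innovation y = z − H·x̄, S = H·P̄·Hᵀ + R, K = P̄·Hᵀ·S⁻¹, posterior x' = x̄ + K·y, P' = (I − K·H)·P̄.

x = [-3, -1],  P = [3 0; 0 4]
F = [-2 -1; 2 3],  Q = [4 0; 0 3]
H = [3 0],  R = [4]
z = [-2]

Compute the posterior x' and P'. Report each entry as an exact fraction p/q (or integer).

x' = [-1/2, 0]
P' = [10/23 -12/23; -12/23 525/23]

x̄ = F·x = [7, -9]
P̄ = F·P·Fᵀ + Q = [20 -24; -24 51]
y = z − H·x̄ = [-23]
S = H·P̄·Hᵀ + R = [184]
K = P̄·Hᵀ·S⁻¹ = [15/46; -9/23]
x' = x̄ + K·y = [-1/2, 0]
P' = (I − K·H)·P̄ = [10/23 -12/23; -12/23 525/23]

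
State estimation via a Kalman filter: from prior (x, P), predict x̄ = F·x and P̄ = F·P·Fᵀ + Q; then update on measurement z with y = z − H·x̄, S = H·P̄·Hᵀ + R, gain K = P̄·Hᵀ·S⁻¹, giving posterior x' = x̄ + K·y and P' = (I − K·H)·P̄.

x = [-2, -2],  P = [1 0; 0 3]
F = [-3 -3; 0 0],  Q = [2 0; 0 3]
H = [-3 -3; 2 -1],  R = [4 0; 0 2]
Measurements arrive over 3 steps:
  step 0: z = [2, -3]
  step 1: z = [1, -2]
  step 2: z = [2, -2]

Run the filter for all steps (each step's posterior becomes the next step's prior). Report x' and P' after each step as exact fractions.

step 0: x' = [-111/100, 9/20], P' = [703/2650 -57/530; -57/530 39/106]
step 1: x' = [-1417057/2213222, 753933/2213222], P' = [282532/1106611 -114540/1106611; -114540/1106611 405336/1106611]
step 2: x' = [-33498133/41788868, 6803751/41788868], P' = [10666619/41788868 -4324305/41788868; -4324305/41788868 15306243/41788868]

step 0: x̄ = F·x = [12, 0]
step 0: P̄ = F·P·Fᵀ + Q = [38 0; 0 3]
step 0: y = z − H·x̄ = [38, -27]
step 0: S = H·P̄·Hᵀ + R = [373 -219; -219 157]
step 0: K = P̄·Hᵀ·S⁻¹ = [-627/5300 1691/5300; -207/1060 -309/1060]
step 0: x' = x̄ + K·y = [-111/100, 9/20]
step 0: P' = (I − K·H)·P̄ = [703/2650 -57/530; -57/530 39/106]
step 1: x̄ = F·x = [99/50, 0]
step 1: P̄ = F·P·Fᵀ + Q = [7636/1325 0; 0 3]
step 1: y = z − H·x̄ = [347/50, -149/25]
step 1: S = H·P̄·Hᵀ + R = [109799/1325 -33891/1325; -33891/1325 37169/1325]
step 1: K = P̄·Hᵀ·S⁻¹ = [-11454/100601 339802/1106611; -19827/100601 -317208/1106611]
step 1: x' = x̄ + K·y = [-1417057/2213222, 753933/2213222]
step 1: P' = (I − K·H)·P̄ = [282532/1106611 -114540/1106611; -114540/1106611 405336/1106611]
step 2: x̄ = F·x = [90426/100601, 0]
step 2: P̄ = F·P·Fᵀ + Q = [576574/100601 0; 0 3]
step 2: y = z − H·x̄ = [472480/100601, -382054/100601]
step 2: S = H·P̄·Hᵀ + R = [8307797/100601 -2554035/100601; -2554035/100601 2809301/100601]
step 2: K = P̄·Hᵀ·S⁻¹ = [-864861/7597976 25657543/83577736; -1497537/7597976 -23954853/83577736]
step 2: x' = x̄ + K·y = [-33498133/41788868, 6803751/41788868]
step 2: P' = (I − K·H)·P̄ = [10666619/41788868 -4324305/41788868; -4324305/41788868 15306243/41788868]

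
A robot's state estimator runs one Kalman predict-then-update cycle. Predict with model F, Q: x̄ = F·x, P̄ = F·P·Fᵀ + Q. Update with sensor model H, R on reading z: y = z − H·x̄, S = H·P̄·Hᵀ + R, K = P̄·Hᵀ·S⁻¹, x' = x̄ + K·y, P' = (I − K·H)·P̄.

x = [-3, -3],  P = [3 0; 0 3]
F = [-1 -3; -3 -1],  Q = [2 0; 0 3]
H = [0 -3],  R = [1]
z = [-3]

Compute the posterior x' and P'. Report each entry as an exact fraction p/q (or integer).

x' = [897/149, 309/298]
P' = [3310/149 9/149; 9/149 33/298]

x̄ = F·x = [12, 12]
P̄ = F·P·Fᵀ + Q = [32 18; 18 33]
y = z − H·x̄ = [33]
S = H·P̄·Hᵀ + R = [298]
K = P̄·Hᵀ·S⁻¹ = [-27/149; -99/298]
x' = x̄ + K·y = [897/149, 309/298]
P' = (I − K·H)·P̄ = [3310/149 9/149; 9/149 33/298]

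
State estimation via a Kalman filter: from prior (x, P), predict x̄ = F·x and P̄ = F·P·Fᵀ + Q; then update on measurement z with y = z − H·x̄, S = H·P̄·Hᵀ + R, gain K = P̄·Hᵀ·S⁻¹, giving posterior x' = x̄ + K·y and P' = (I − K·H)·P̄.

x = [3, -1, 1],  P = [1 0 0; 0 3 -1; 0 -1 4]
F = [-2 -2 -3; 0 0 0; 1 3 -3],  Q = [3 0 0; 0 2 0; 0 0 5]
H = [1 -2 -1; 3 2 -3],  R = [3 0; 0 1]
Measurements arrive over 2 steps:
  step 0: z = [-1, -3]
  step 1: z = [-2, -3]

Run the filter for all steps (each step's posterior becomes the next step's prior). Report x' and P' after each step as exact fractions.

step 0: x' = [-89477/14387, 96/14387, -74985/14387], P' = [528785/14387 -768/14387 527945/14387; -768/14387 5158/14387 2176/14387; 527945/14387 2176/14387 530325/14387]
step 1: x' = [-3062385505/777394621, 230066140/777394621, -2130530371/777394621], P' = [18250188546/777394621 -257257856/777394621 17968812766/777394621; -257257856/777394621 278970298/777394621 -97895584/777394621; 17968812766/777394621 -97895584/777394621 17861739471/777394621]

step 0: x̄ = F·x = [-7, 0, -3]
step 0: P̄ = F·P·Fᵀ + Q = [43 0 19; 0 2 0; 19 0 87]
step 0: y = z − H·x̄ = [3, 9]
step 0: S = H·P̄·Hᵀ + R = [103 268; 268 837]
step 0: K = P̄·Hᵀ·S⁻¹ = [792/14387 984/14387; -4420/14387 1484/14387; -2244/14387 -2788/14387]
step 0: x' = x̄ + K·y = [-89477/14387, 96/14387, -74985/14387]
step 0: P' = (I − K·H)·P̄ = [528785/14387 -768/14387 527945/14387; -768/14387 5158/14387 2176/14387; 527945/14387 2176/14387 530325/14387]
step 1: x̄ = F·x = [403717/14387, 0, 135766/14387]
step 1: P̄ = F·P·Fᵀ + Q = [13307166/14387 0 5267858/14387; 0 2 0; 5267858/14387 0 2208621/14387]
step 1: y = z − H·x̄ = [-296725/14387, -847014/14387]
step 1: S = H·P̄·Hᵀ + R = [5138328/14387 14825117/14387; 14825117/14387 44950122/14387]
step 1: K = P̄·Hᵀ·S⁻¹ = [265297164/777394621 329611628/777394621; -239100956/777394621 79853780/777394621; 100954821/777394621 125428717/777394621]
step 1: x' = x̄ + K·y = [-3062385505/777394621, 230066140/777394621, -2130530371/777394621]
step 1: P' = (I − K·H)·P̄ = [18250188546/777394621 -257257856/777394621 17968812766/777394621; -257257856/777394621 278970298/777394621 -97895584/777394621; 17968812766/777394621 -97895584/777394621 17861739471/777394621]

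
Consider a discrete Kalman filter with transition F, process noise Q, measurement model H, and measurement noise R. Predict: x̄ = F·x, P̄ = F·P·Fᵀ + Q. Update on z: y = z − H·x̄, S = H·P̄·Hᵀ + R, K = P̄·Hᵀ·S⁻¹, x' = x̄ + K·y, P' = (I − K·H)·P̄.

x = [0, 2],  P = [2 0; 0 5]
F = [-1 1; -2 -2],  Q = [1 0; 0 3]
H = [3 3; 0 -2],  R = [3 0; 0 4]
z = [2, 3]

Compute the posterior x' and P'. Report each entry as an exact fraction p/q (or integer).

x̄ = F·x = [2, -4]
P̄ = F·P·Fᵀ + Q = [8 -6; -6 31]
y = z − H·x̄ = [8, -5]
S = H·P̄·Hᵀ + R = [246 -150; -150 128]
K = P̄·Hᵀ·S⁻¹ = [2/7 3/7; 25/749 -667/1498]
x' = x̄ + K·y = [15/7, -2257/1498]
P' = (I − K·H)·P̄ = [8/7 -6/7; -6/7 667/749]

x' = [15/7, -2257/1498]
P' = [8/7 -6/7; -6/7 667/749]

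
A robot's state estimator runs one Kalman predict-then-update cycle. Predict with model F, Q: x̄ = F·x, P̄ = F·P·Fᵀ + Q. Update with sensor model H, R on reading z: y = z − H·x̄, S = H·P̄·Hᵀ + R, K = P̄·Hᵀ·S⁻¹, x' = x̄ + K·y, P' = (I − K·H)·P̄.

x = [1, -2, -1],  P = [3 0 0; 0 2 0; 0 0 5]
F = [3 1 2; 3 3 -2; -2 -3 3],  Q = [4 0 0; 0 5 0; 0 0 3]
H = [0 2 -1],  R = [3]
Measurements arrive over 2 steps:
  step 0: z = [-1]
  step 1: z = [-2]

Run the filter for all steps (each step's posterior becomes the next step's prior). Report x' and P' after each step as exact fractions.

step 0: x̄ = F·x = [-1, -1, 1]
step 0: P̄ = F·P·Fᵀ + Q = [53 13 6; 13 70 -66; 6 -66 78]
step 0: y = z − H·x̄ = [2]
step 0: S = H·P̄·Hᵀ + R = [625]
step 0: K = P̄·Hᵀ·S⁻¹ = [4/125; 206/625; -42/125]
step 0: x' = x̄ + K·y = [-117/125, -213/625, 41/125]
step 0: P' = (I − K·H)·P̄ = [1309/25 801/125 318/25; 801/125 1314/625 402/125; 318/25 402/125 186/25]
step 1: x̄ = F·x = [-1558/625, -2804/625, 2424/625]
step 1: P̄ = F·P·Fᵀ + Q = [444409/625 335967/625 -182727/625; 335967/625 280646/625 -162651/625; -182727/625 -162651/625 102931/625]
step 1: y = z − H·x̄ = [6782/625]
step 1: S = H·P̄·Hᵀ + R = [1877994/625]
step 1: K = P̄·Hᵀ·S⁻¹ = [284887/625998; 723943/1877994; -428233/1877994]
step 1: x' = x̄ + K·y = [765439/312999, -284891/938997, 1318385/938997]
step 1: P' = (I − K·H)·P̄ = [18515913/208666 6516353/625998 12178045/625998; 6516353/625998 4732859/1877994 7293889/1877994; 12178045/625998 7293889/1877994 15872477/1877994]

step 0: x' = [-117/125, -213/625, 41/125], P' = [1309/25 801/125 318/25; 801/125 1314/625 402/125; 318/25 402/125 186/25]
step 1: x' = [765439/312999, -284891/938997, 1318385/938997], P' = [18515913/208666 6516353/625998 12178045/625998; 6516353/625998 4732859/1877994 7293889/1877994; 12178045/625998 7293889/1877994 15872477/1877994]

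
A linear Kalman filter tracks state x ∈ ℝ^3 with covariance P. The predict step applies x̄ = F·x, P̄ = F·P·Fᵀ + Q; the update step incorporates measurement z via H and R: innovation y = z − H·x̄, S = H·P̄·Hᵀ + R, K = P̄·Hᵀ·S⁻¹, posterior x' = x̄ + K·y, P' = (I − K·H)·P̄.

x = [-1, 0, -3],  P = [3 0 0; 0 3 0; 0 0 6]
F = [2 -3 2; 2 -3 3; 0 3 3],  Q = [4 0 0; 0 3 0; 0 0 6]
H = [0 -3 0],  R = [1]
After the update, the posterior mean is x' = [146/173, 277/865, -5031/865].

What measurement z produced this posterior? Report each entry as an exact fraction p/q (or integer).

z = [-1]

x̄ = F·x = [-8, -11, -9]
P̄ = F·P·Fᵀ + Q = [67 75 9; 75 96 27; 9 27 87]
S = H·P̄·Hᵀ + R = [865]
K = P̄·Hᵀ·S⁻¹ = [-45/173; -288/865; -81/865]
x' − x̄ = [1530/173, 9792/865, 2754/865] = K·y
y = (KᵀK)⁻¹·Kᵀ·(x' − x̄) = [-34]
z = y + H·x̄ = [-34] + [33] = [-1]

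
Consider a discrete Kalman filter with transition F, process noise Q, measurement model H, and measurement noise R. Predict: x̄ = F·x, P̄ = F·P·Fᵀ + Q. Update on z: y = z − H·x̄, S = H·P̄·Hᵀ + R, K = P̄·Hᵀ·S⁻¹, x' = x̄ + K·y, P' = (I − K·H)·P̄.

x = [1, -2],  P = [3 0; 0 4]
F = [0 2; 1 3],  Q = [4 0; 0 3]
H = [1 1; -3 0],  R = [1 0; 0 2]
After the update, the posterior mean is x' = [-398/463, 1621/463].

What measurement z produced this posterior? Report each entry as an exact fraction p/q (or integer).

z = [3, 3]

x̄ = F·x = [-4, -5]
P̄ = F·P·Fᵀ + Q = [20 24; 24 42]
S = H·P̄·Hᵀ + R = [111 -132; -132 182]
K = P̄·Hᵀ·S⁻¹ = [44/1389 -142/463; 418/463 120/463]
x' − x̄ = [1454/463, 3936/463] = K·y
y = (KᵀK)⁻¹·Kᵀ·(x' − x̄) = [12, -9]
z = y + H·x̄ = [12, -9] + [-9, 12] = [3, 3]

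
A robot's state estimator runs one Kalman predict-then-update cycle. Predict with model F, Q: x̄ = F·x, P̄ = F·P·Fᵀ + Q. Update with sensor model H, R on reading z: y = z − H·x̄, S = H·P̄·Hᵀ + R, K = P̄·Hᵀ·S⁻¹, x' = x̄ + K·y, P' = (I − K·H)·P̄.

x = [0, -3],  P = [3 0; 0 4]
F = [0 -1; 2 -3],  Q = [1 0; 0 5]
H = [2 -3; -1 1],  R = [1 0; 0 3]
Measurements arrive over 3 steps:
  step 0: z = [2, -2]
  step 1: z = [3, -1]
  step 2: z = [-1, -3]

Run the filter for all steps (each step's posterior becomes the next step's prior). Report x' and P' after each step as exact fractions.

step 0: x' = [1922/1217, 463/1217], P' = [3403/1217 2335/1217; 2335/1217 1732/1217]
step 1: x' = [49645/242797, -196176/242797], P' = [495403/242797 331741/242797; 331741/242797 247696/242797]
step 2: x' = [80036365/47401877, 65835355/47401877], P' = [82418723/47401877 55167305/47401877; 55167305/47401877 41914556/47401877]

step 0: x̄ = F·x = [3, 9]
step 0: P̄ = F·P·Fᵀ + Q = [5 12; 12 53]
step 0: y = z − H·x̄ = [23, -8]
step 0: S = H·P̄·Hᵀ + R = [354 -109; -109 37]
step 0: K = P̄·Hᵀ·S⁻¹ = [-199/1217 -356/1217; -526/1217 -201/1217]
step 0: x' = x̄ + K·y = [1922/1217, 463/1217]
step 0: P' = (I − K·H)·P̄ = [3403/1217 2335/1217; 2335/1217 1732/1217]
step 1: x̄ = F·x = [-463/1217, 2455/1217]
step 1: P̄ = F·P·Fᵀ + Q = [2949/1217 526/1217; 526/1217 7265/1217]
step 1: y = z − H·x̄ = [11942/1217, -4135/1217]
step 1: S = H·P̄·Hᵀ + R = [72086/1217 -25063/1217; -25063/1217 12813/1217]
step 1: K = P̄·Hᵀ·S⁻¹ = [-4417/242797 -54554/242797; -79606/242797 -28015/242797]
step 1: x' = x̄ + K·y = [49645/242797, -196176/242797]
step 1: P' = (I − K·H)·P̄ = [495403/242797 331741/242797; 331741/242797 247696/242797]
step 2: x̄ = F·x = [196176/242797, 687818/242797]
step 2: P̄ = F·P·Fᵀ + Q = [490493/242797 79606/242797; 79606/242797 1443969/242797]
step 2: y = z − H·x̄ = [1428305/242797, -1220033/242797]
step 2: S = H·P̄·Hᵀ + R = [14245218/242797 -4914863/242797; -4914863/242797 2503641/242797]
step 2: K = P̄·Hᵀ·S⁻¹ = [-664469/47401877 -9083806/47401877; -15409058/47401877 -4417583/47401877]
step 2: x' = x̄ + K·y = [80036365/47401877, 65835355/47401877]
step 2: P' = (I − K·H)·P̄ = [82418723/47401877 55167305/47401877; 55167305/47401877 41914556/47401877]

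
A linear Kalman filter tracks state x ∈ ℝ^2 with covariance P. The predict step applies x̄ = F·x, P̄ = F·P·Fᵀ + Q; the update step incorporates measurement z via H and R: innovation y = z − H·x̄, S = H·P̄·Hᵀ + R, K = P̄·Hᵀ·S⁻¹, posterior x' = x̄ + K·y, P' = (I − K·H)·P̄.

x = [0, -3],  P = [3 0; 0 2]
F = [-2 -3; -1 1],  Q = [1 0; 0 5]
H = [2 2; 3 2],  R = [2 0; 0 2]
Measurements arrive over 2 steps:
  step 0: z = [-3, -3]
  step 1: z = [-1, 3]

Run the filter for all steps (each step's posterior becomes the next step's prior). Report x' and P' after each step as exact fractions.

step 0: x̄ = F·x = [9, -3]
step 0: P̄ = F·P·Fᵀ + Q = [31 0; 0 10]
step 0: y = z − H·x̄ = [-15, -24]
step 0: S = H·P̄·Hᵀ + R = [166 226; 226 321]
step 0: K = P̄·Hᵀ·S⁻¹ = [-558/1105 713/1105; 190/221 -120/221]
step 0: x' = x̄ + K·y = [1203/1105, -633/221]
step 0: P' = (I − K·H)·P̄ = [2542/1105 -620/221; -620/221 810/221]
step 1: x̄ = F·x = [417/65, -336/85]
step 1: P̄ = F·P·Fᵀ + Q = [619/65 -46/5; -46/5 1409/85]
step 1: y = z − H·x̄ = [-6547/1105, -9216/1105]
step 1: S = H·P̄·Hᵀ + R = [36242/1105 34746/1105; 34746/1105 48193/1105]
step 1: K = P̄·Hᵀ·S⁻¹ = [-161100/244039 173051/244039; 259023/244039 -155678/244039]
step 1: x' = x̄ + K·y = [1076811/244039, -1200957/244039]
step 1: P' = (I − K·H)·P̄ = [668302/244039 -829402/244039; -829402/244039 1088425/244039]

step 0: x' = [1203/1105, -633/221], P' = [2542/1105 -620/221; -620/221 810/221]
step 1: x' = [1076811/244039, -1200957/244039], P' = [668302/244039 -829402/244039; -829402/244039 1088425/244039]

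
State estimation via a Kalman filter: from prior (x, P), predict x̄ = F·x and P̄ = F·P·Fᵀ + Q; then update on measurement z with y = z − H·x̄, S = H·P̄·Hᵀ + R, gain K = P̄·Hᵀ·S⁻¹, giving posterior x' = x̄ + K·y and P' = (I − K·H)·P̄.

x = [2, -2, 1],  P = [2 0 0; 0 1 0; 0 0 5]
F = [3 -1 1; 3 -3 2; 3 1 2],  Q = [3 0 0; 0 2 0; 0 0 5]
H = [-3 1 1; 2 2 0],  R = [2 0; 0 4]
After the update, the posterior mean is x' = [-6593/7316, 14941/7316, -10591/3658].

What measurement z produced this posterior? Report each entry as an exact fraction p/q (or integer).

z = [2, 2]

x̄ = F·x = [9, 14, 6]
P̄ = F·P·Fᵀ + Q = [27 31 27; 31 49 35; 27 35 44]
S = H·P̄·Hᵀ + R = [60 -64; -64 556]
K = P̄·Hᵀ·S⁻¹ = [-1341/7316 343/1829; 1309/7316 564/1829; 853/3658 457/1829]
x' − x̄ = [-72437/7316, -87483/7316, -32539/3658] = K·y
y = (KᵀK)⁻¹·Kᵀ·(x' − x̄) = [9, -44]
z = y + H·x̄ = [9, -44] + [-7, 46] = [2, 2]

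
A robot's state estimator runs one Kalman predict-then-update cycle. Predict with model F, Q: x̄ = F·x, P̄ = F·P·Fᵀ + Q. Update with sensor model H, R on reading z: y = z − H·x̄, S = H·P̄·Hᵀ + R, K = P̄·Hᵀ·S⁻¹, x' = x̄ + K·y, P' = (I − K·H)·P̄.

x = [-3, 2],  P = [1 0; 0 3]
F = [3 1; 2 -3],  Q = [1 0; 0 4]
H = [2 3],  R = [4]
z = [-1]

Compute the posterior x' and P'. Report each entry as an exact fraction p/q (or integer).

x̄ = F·x = [-7, -12]
P̄ = F·P·Fᵀ + Q = [13 -3; -3 35]
y = z − H·x̄ = [49]
S = H·P̄·Hᵀ + R = [335]
K = P̄·Hᵀ·S⁻¹ = [17/335; 99/335]
x' = x̄ + K·y = [-1512/335, 831/335]
P' = (I − K·H)·P̄ = [4066/335 -2688/335; -2688/335 1924/335]

x' = [-1512/335, 831/335]
P' = [4066/335 -2688/335; -2688/335 1924/335]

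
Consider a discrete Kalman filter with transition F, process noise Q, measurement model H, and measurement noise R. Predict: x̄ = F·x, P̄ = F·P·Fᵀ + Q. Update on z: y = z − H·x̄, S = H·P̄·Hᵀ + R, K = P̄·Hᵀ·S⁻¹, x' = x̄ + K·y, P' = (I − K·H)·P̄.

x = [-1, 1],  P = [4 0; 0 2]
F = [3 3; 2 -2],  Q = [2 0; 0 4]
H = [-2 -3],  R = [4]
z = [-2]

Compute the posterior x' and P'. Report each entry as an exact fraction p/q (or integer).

x̄ = F·x = [0, -4]
P̄ = F·P·Fᵀ + Q = [56 12; 12 28]
y = z − H·x̄ = [-14]
S = H·P̄·Hᵀ + R = [624]
K = P̄·Hᵀ·S⁻¹ = [-37/156; -9/52]
x' = x̄ + K·y = [259/78, -41/26]
P' = (I − K·H)·P̄ = [815/39 -177/13; -177/13 121/13]

x' = [259/78, -41/26]
P' = [815/39 -177/13; -177/13 121/13]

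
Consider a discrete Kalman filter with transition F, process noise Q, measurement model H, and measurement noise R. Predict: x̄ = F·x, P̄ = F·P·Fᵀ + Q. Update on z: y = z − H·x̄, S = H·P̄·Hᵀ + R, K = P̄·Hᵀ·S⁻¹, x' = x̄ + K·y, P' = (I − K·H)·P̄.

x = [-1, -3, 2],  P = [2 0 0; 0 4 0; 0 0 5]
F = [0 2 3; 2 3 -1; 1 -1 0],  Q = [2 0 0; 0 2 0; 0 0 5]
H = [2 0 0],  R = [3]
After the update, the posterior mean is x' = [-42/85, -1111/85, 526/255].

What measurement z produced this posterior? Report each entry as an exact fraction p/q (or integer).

z = [-1]

x̄ = F·x = [0, -13, 2]
P̄ = F·P·Fᵀ + Q = [63 9 -8; 9 51 -8; -8 -8 11]
S = H·P̄·Hᵀ + R = [255]
K = P̄·Hᵀ·S⁻¹ = [42/85; 6/85; -16/255]
x' − x̄ = [-42/85, -6/85, 16/255] = K·y
y = (KᵀK)⁻¹·Kᵀ·(x' − x̄) = [-1]
z = y + H·x̄ = [-1] + [0] = [-1]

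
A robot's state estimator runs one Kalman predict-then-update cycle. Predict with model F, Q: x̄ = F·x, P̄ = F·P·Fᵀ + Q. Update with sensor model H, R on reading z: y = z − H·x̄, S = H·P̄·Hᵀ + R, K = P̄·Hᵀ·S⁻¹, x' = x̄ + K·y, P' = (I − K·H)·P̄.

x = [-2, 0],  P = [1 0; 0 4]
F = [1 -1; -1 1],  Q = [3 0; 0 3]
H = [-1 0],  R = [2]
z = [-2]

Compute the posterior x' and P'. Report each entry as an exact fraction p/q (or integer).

x' = [6/5, 0]
P' = [8/5 -1; -1 11/2]

x̄ = F·x = [-2, 2]
P̄ = F·P·Fᵀ + Q = [8 -5; -5 8]
y = z − H·x̄ = [-4]
S = H·P̄·Hᵀ + R = [10]
K = P̄·Hᵀ·S⁻¹ = [-4/5; 1/2]
x' = x̄ + K·y = [6/5, 0]
P' = (I − K·H)·P̄ = [8/5 -1; -1 11/2]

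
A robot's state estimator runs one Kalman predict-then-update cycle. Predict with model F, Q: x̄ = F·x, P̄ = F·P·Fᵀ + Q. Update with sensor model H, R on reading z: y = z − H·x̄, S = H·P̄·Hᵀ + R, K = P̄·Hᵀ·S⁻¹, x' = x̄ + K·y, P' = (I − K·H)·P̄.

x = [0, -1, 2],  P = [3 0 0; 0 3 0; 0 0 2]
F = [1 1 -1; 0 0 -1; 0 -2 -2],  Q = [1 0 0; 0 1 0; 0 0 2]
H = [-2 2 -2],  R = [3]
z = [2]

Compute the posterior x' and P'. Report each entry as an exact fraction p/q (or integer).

x' = [-37/15, -42/25, -22/75]
P' = [23/3 6/5 -94/15; 6/5 63/25 36/25; -94/15 36/25 626/75]

x̄ = F·x = [-3, -2, -2]
P̄ = F·P·Fᵀ + Q = [9 2 -2; 2 3 4; -2 4 22]
y = z − H·x̄ = [-4]
S = H·P̄·Hᵀ + R = [75]
K = P̄·Hᵀ·S⁻¹ = [-2/15; -2/25; -32/75]
x' = x̄ + K·y = [-37/15, -42/25, -22/75]
P' = (I − K·H)·P̄ = [23/3 6/5 -94/15; 6/5 63/25 36/25; -94/15 36/25 626/75]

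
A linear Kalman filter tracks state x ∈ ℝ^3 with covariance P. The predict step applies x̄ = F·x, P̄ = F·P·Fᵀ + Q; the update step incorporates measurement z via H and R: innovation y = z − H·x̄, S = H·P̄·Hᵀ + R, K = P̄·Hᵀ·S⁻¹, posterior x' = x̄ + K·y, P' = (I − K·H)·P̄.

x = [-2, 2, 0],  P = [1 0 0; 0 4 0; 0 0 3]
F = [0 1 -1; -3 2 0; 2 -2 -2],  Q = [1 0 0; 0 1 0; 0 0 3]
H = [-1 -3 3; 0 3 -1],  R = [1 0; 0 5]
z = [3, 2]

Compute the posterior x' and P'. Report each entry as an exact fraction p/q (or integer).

x' = [-1912/16043, 22010/16043, 36979/16043]
P' = [99520/16043 22896/16043 56378/16043; 22896/16043 18494/16043 26522/16043; 56378/16043 26522/16043 47551/16043]

x̄ = F·x = [2, 10, -8]
P̄ = F·P·Fᵀ + Q = [8 8 -2; 8 26 -22; -2 -22 35]
y = z − H·x̄ = [59, -36]
S = H·P̄·Hᵀ + R = [1014 -629; -629 406]
K = P̄·Hᵀ·S⁻¹ = [926/16043 2462/16043; 1188/16043 5792/16043; 6709/16043 6403/16043]
x' = x̄ + K·y = [-1912/16043, 22010/16043, 36979/16043]
P' = (I − K·H)·P̄ = [99520/16043 22896/16043 56378/16043; 22896/16043 18494/16043 26522/16043; 56378/16043 26522/16043 47551/16043]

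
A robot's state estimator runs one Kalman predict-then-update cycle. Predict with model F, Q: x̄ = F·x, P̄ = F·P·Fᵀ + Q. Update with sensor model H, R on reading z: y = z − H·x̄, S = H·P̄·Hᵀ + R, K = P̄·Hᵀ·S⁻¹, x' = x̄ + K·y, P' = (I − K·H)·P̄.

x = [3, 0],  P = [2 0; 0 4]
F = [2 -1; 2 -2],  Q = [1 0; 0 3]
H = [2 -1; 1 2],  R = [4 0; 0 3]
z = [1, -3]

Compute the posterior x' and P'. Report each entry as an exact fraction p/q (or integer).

x' = [29/244, -173/122]
P' = [1961/3172 1/1586; 1/1586 461/793]

x̄ = F·x = [6, 6]
P̄ = F·P·Fᵀ + Q = [13 16; 16 27]
y = z − H·x̄ = [-5, -21]
S = H·P̄·Hᵀ + R = [19 20; 20 188]
K = P̄·Hᵀ·S⁻¹ = [245/793 655/3172; -115/793 615/1586]
x' = x̄ + K·y = [29/244, -173/122]
P' = (I − K·H)·P̄ = [1961/3172 1/1586; 1/1586 461/793]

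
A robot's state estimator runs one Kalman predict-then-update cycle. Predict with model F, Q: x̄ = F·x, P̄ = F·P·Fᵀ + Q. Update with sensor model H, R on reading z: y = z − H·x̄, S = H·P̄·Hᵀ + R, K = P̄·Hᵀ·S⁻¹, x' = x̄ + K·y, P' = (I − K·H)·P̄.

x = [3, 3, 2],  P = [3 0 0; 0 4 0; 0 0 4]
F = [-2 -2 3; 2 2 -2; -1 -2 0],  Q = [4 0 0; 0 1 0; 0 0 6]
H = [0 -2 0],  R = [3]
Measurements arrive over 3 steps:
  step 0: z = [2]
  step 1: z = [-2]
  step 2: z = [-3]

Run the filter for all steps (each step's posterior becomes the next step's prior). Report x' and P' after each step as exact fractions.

step 0: x' = [258/61, -52/61, -285/61], P' = [1628/183 -52/61 -550/183; -52/61 45/61 -22/61; -550/183 -22/61 2639/183]
step 1: x' = [-38813/28811, 31574/28811, 12298/28811], P' = [905977/86433 -27798/28811 -249370/86433; -27798/28811 21471/28811 -4224/28811; -249370/86433 -4224/28811 857854/86433]
step 2: x' = [-62037092/35573671, 52619892/35573671, -54252575/35573671], P' = [355753758/35573671 -32945856/35573671 -91713512/35573671; -32945856/35573671 26485779/35573671 -6356010/35573671; -91713512/35573671 -6356010/35573671 347337437/35573671]

step 0: x̄ = F·x = [-6, 8, -9]
step 0: P̄ = F·P·Fᵀ + Q = [68 -52 22; -52 45 -22; 22 -22 25]
step 0: y = z − H·x̄ = [18]
step 0: S = H·P̄·Hᵀ + R = [183]
step 0: K = P̄·Hᵀ·S⁻¹ = [104/183; -30/61; 44/183]
step 0: x' = x̄ + K·y = [258/61, -52/61, -285/61]
step 0: P' = (I − K·H)·P̄ = [1628/183 -52/61 -550/183; -52/61 45/61 -22/61; -550/183 -22/61 2639/183]
step 1: x̄ = F·x = [-1267/61, 982/61, -154/61]
step 1: P̄ = F·P·Fᵀ + Q = [37679/183 -9266/61 4906/183; -9266/61 7157/61 -1408/61; 4906/183 -1408/61 2642/183]
step 1: y = z − H·x̄ = [1842/61]
step 1: S = H·P̄·Hᵀ + R = [28811/61]
step 1: K = P̄·Hᵀ·S⁻¹ = [18532/28811; -14314/28811; 2816/28811]
step 1: x' = x̄ + K·y = [-38813/28811, 31574/28811, 12298/28811]
step 1: P' = (I − K·H)·P̄ = [905977/86433 -27798/28811 -249370/86433; -27798/28811 21471/28811 -4224/28811; -249370/86433 -4224/28811 857854/86433]
step 2: x̄ = F·x = [51372/28811, -39074/28811, -24335/28811]
step 2: P̄ = F·P·Fᵀ + Q = [14425330/86433 -10981952/86433 2393384/86433; -10981952/86433 8828593/86433 -2118670/86433; 2393384/86433 -2118670/86433 1348651/86433]
step 2: y = z − H·x̄ = [-164581/28811]
step 2: S = H·P̄·Hᵀ + R = [35573671/86433]
step 2: K = P̄·Hᵀ·S⁻¹ = [21963904/35573671; -17657186/35573671; 4237340/35573671]
step 2: x' = x̄ + K·y = [-62037092/35573671, 52619892/35573671, -54252575/35573671]
step 2: P' = (I − K·H)·P̄ = [355753758/35573671 -32945856/35573671 -91713512/35573671; -32945856/35573671 26485779/35573671 -6356010/35573671; -91713512/35573671 -6356010/35573671 347337437/35573671]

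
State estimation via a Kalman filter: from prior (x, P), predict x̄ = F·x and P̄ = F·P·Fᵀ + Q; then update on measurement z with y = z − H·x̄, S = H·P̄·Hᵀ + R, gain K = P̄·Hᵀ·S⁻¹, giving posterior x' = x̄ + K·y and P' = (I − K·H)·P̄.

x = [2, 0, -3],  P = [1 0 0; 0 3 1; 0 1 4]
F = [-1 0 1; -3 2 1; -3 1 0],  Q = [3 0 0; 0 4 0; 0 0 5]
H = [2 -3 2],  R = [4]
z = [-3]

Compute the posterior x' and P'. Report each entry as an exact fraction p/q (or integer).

x̄ = F·x = [-5, -9, -6]
P̄ = F·P·Fᵀ + Q = [8 9 4; 9 33 16; 4 16 17]
y = z − H·x̄ = [-8]
S = H·P̄·Hᵀ + R = [133]
K = P̄·Hᵀ·S⁻¹ = [-3/133; -7/19; -6/133]
x' = x̄ + K·y = [-641/133, -115/19, -750/133]
P' = (I − K·H)·P̄ = [1055/133 150/19 514/133; 150/19 284/19 262/19; 514/133 262/19 2225/133]

x' = [-641/133, -115/19, -750/133]
P' = [1055/133 150/19 514/133; 150/19 284/19 262/19; 514/133 262/19 2225/133]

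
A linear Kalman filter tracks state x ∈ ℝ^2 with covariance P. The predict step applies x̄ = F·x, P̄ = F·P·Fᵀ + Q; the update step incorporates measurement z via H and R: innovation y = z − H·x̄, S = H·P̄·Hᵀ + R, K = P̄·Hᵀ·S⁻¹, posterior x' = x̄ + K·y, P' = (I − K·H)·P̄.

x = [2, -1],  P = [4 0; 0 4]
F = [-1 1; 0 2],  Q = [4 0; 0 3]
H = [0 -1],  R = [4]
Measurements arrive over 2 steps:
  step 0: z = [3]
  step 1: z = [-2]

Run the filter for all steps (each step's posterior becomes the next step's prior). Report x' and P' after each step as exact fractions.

step 0: x' = [-77/23, -65/23], P' = [212/23 32/23; 32/23 76/23]
step 1: x' = [916/465, 226/465], P' = [6052/465 352/465; 352/465 1492/465]

step 0: x̄ = F·x = [-3, -2]
step 0: P̄ = F·P·Fᵀ + Q = [12 8; 8 19]
step 0: y = z − H·x̄ = [1]
step 0: S = H·P̄·Hᵀ + R = [23]
step 0: K = P̄·Hᵀ·S⁻¹ = [-8/23; -19/23]
step 0: x' = x̄ + K·y = [-77/23, -65/23]
step 0: P' = (I − K·H)·P̄ = [212/23 32/23; 32/23 76/23]
step 1: x̄ = F·x = [12/23, -130/23]
step 1: P̄ = F·P·Fᵀ + Q = [316/23 88/23; 88/23 373/23]
step 1: y = z − H·x̄ = [-176/23]
step 1: S = H·P̄·Hᵀ + R = [465/23]
step 1: K = P̄·Hᵀ·S⁻¹ = [-88/465; -373/465]
step 1: x' = x̄ + K·y = [916/465, 226/465]
step 1: P' = (I − K·H)·P̄ = [6052/465 352/465; 352/465 1492/465]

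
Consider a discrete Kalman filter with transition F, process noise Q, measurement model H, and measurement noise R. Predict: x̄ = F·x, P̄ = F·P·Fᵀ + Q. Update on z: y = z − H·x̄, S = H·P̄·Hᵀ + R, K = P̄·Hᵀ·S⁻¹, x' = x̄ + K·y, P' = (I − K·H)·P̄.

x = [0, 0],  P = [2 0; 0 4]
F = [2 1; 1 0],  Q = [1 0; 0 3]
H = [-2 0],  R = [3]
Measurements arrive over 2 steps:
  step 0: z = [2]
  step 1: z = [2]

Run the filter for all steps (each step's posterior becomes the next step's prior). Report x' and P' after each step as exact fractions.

step 0: x' = [-52/55, -16/55], P' = [39/55 12/55; 12/55 211/55]
step 1: x' = [-448/409, -1508/2045], P' = [282/409 54/409; 54/409 6996/2045]

step 0: x̄ = F·x = [0, 0]
step 0: P̄ = F·P·Fᵀ + Q = [13 4; 4 5]
step 0: y = z − H·x̄ = [2]
step 0: S = H·P̄·Hᵀ + R = [55]
step 0: K = P̄·Hᵀ·S⁻¹ = [-26/55; -8/55]
step 0: x' = x̄ + K·y = [-52/55, -16/55]
step 0: P' = (I − K·H)·P̄ = [39/55 12/55; 12/55 211/55]
step 1: x̄ = F·x = [-24/11, -52/55]
step 1: P̄ = F·P·Fᵀ + Q = [94/11 18/11; 18/11 204/55]
step 1: y = z − H·x̄ = [-26/11]
step 1: S = H·P̄·Hᵀ + R = [409/11]
step 1: K = P̄·Hᵀ·S⁻¹ = [-188/409; -36/409]
step 1: x' = x̄ + K·y = [-448/409, -1508/2045]
step 1: P' = (I − K·H)·P̄ = [282/409 54/409; 54/409 6996/2045]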